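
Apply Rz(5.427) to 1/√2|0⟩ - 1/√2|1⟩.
(-0.6433 - 0.2935i)|0⟩ + (0.6433 - 0.2935i)|1⟩

Rz(5.427) = [[e^(−iθ/2), 0], [0, e^(iθ/2)]] with e^(±iθ/2) = cos(θ/2) ± i·sin(θ/2); θ = 5.427, cos(θ/2) ≈ -0.909759, sin(θ/2) ≈ 0.415136.
With a = amp(|0⟩) = 1/√2 and b = amp(|1⟩) = -1/√2:
new amp(|0⟩) = (-0.909759 - 0.415136i)·a = (-0.6433 - 0.2935i)
new amp(|1⟩) = (-0.909759 + 0.415136i)·b = (0.6433 - 0.2935i)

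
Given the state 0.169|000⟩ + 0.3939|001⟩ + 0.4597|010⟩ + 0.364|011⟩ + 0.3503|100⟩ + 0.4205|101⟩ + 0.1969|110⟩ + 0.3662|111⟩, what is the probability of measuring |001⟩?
0.1552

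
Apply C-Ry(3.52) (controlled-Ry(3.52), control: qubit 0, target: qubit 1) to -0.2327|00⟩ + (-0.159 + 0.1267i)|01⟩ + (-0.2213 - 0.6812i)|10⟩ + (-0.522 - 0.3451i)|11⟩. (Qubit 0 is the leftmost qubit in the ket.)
-0.2327|00⟩ + (-0.159 + 0.1267i)|01⟩ + (0.5543 + 0.4671i)|10⟩ + (-0.1192 - 0.6041i)|11⟩

C-Ry(3.52) leaves the control-|0⟩ kets |00⟩, |01⟩ unchanged and applies Ry(3.52) to qubit 1 on the control-|1⟩ pair (|10⟩, |11⟩).
Ry(3.52) = [[cos(θ/2), −sin(θ/2)], [sin(θ/2), cos(θ/2)]]; θ = 3.52, cos(θ/2) ≈ -0.188077, sin(θ/2) ≈ 0.982154.
With a = amp(|10⟩) = (-0.2213 - 0.6812i) and b = amp(|11⟩) = (-0.522 - 0.3451i):
new amp(|10⟩) = (-0.188077)·a + (-0.982154)·b = (0.5543 + 0.4671i)
new amp(|11⟩) = (0.982154)·a + (-0.188077)·b = (-0.1192 - 0.6041i)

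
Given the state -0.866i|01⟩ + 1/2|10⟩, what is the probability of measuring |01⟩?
0.75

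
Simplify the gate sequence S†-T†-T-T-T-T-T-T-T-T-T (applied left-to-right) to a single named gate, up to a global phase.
S†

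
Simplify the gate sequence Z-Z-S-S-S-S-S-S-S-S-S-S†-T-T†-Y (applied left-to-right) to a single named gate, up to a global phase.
Y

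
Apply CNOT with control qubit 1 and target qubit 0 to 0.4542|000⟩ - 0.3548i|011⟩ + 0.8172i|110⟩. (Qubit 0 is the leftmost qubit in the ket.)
0.4542|000⟩ + 0.8172i|010⟩ - 0.3548i|111⟩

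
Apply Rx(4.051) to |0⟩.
-0.4392|0⟩ - 0.8984i|1⟩

Rx(4.051) = [[cos(θ/2), −i·sin(θ/2)], [−i·sin(θ/2), cos(θ/2)]]; θ = 4.051, cos(θ/2) ≈ -0.439196, sin(θ/2) ≈ 0.898391.
With a = amp(|0⟩) = 1 and b = amp(|1⟩) = 0:
new amp(|0⟩) = (-0.439196)·a + (-0.898391i)·b = -0.4392
new amp(|1⟩) = (-0.898391i)·a + (-0.439196)·b = -0.8984i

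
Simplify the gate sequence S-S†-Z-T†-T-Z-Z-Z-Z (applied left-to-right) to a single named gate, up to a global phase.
Z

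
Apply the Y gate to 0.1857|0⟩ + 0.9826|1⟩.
-0.9826i|0⟩ + 0.1857i|1⟩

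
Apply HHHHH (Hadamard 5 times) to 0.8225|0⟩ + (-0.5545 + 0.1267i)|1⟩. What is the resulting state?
(0.1895 + 0.08959i)|0⟩ + (0.9737 - 0.08959i)|1⟩

H² = I, so H^5 = H: a single Hadamard. With (a, b) = (0.8225, (-0.5545 + 0.1267i)), H gives ((a + b)/√2, (a − b)/√2) = ((0.1895 + 0.08959i), (0.9737 - 0.08959i)).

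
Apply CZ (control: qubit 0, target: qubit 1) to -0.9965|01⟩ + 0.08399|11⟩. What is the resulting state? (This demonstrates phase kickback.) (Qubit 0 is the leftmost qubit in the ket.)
-0.9965|01⟩ - 0.08399|11⟩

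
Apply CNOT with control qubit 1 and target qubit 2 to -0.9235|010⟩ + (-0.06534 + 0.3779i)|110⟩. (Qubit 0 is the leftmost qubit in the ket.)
-0.9235|011⟩ + (-0.06534 + 0.3779i)|111⟩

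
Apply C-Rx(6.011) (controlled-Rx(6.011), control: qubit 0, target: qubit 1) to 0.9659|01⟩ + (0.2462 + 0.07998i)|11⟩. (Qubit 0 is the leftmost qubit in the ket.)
0.9659|01⟩ + (0.01085 - 0.0334i)|10⟩ + (-0.2439 - 0.07924i)|11⟩

C-Rx(6.011) leaves the control-|0⟩ kets |00⟩, |01⟩ unchanged and applies Rx(6.011) to qubit 1 on the control-|1⟩ pair (|10⟩, |11⟩).
Rx(6.011) = [[cos(θ/2), −i·sin(θ/2)], [−i·sin(θ/2), cos(θ/2)]]; θ = 6.011, cos(θ/2) ≈ -0.990754, sin(θ/2) ≈ 0.135673.
With a = amp(|10⟩) = 0 and b = amp(|11⟩) = (0.2462 + 0.07998i):
new amp(|10⟩) = (-0.990754)·a + (-0.135673i)·b = (0.01085 - 0.0334i)
new amp(|11⟩) = (-0.135673i)·a + (-0.990754)·b = (-0.2439 - 0.07924i)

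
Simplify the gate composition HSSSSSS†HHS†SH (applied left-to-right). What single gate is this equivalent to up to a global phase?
I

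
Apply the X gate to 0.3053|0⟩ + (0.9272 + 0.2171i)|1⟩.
(0.9272 + 0.2171i)|0⟩ + 0.3053|1⟩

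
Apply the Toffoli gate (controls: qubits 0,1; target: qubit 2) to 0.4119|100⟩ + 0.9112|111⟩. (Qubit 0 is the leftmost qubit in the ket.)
0.4119|100⟩ + 0.9112|110⟩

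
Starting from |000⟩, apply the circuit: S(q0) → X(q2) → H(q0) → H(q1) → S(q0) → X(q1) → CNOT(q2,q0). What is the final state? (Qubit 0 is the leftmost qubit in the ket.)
(1/2)i|001⟩ + (1/2)i|011⟩ + 1/2|101⟩ + 1/2|111⟩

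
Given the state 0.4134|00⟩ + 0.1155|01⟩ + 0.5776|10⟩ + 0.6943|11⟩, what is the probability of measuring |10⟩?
0.3336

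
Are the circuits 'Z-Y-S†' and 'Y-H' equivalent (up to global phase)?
No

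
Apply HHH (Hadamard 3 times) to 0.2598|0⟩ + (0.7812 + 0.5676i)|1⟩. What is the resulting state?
(0.7361 + 0.4014i)|0⟩ + (-0.3687 - 0.4014i)|1⟩

H² = I, so H^3 = H: a single Hadamard. With (a, b) = (0.2598, (0.7812 + 0.5676i)), H gives ((a + b)/√2, (a − b)/√2) = ((0.7361 + 0.4014i), (-0.3687 - 0.4014i)).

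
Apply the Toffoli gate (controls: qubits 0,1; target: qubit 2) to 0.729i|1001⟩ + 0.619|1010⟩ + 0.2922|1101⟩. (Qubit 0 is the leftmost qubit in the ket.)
0.729i|1001⟩ + 0.619|1010⟩ + 0.2922|1111⟩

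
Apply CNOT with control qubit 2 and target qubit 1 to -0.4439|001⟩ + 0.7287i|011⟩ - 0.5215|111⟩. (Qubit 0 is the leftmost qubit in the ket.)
0.7287i|001⟩ - 0.4439|011⟩ - 0.5215|101⟩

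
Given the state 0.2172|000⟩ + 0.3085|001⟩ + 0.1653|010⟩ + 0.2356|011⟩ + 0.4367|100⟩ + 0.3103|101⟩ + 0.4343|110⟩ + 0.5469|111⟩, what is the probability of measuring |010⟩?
0.02732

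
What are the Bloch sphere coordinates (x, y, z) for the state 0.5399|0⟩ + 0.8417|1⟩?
(0.9089, 0, -0.417)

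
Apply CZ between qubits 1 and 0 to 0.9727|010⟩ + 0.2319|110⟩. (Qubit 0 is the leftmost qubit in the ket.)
0.9727|010⟩ - 0.2319|110⟩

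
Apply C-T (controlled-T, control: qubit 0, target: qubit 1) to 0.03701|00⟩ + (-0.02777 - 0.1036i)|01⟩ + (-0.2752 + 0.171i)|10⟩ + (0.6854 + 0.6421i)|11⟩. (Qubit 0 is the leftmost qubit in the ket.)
0.03701|00⟩ + (-0.02777 - 0.1036i)|01⟩ + (-0.2752 + 0.171i)|10⟩ + (0.03062 + 0.9387i)|11⟩

C-T leaves the control-|0⟩ kets |00⟩, |01⟩ unchanged and applies T to qubit 1 on the control-|1⟩ pair (|10⟩, |11⟩).
T = [[1, 0], [0, (1/√2 + (1/√2)i)]].
With a = amp(|10⟩) = (-0.2752 + 0.171i) and b = amp(|11⟩) = (0.6854 + 0.6421i):
new amp(|10⟩) = (1)·a = (-0.2752 + 0.171i)
new amp(|11⟩) = (1/√2 + (1/√2)i)·b = (0.03062 + 0.9387i)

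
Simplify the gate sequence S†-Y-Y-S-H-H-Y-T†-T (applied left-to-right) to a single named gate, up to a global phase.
Y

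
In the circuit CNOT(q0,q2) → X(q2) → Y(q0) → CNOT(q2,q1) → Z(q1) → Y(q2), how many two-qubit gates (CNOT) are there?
2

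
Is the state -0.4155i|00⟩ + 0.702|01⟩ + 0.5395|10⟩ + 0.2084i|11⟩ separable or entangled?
Entangled

Writing the state as a|00⟩ + b|01⟩ + c|10⟩ + d|11⟩, it is a product state iff ad − bc = 0.
Here (a, b, c, d) = (-0.4155i, 0.702, 0.5395, 0.2084i): ad − bc = (-0.4155i)(0.2084i) − (0.702)(0.5395) = -0.2921 ≠ 0, so the state is entangled.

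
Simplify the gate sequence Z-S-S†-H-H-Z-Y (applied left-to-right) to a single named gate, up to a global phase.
Y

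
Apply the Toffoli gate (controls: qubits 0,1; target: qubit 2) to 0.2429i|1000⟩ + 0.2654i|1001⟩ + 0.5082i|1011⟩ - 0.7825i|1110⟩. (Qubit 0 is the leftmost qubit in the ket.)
0.2429i|1000⟩ + 0.2654i|1001⟩ + 0.5082i|1011⟩ - 0.7825i|1100⟩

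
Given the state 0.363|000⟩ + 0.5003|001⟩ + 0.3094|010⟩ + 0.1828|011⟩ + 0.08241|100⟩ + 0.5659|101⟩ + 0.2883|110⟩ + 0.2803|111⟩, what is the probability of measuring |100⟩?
0.006791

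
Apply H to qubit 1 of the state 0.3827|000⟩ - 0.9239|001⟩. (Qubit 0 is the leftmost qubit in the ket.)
0.2706|000⟩ - 0.6533|001⟩ + 0.2706|010⟩ - 0.6533|011⟩

H on qubit 1 mixes each pair of kets that differ only in qubit 1: amplitudes (a, b) of (|…0…⟩, |…1…⟩) become ((a + b)/√2, (a − b)/√2). Kets absent from the input have amplitude 0.
(|000⟩, |010⟩): (a, b) = (0.3827, 0) → (0.2706, 0.2706)
(|001⟩, |011⟩): (a, b) = (-0.9239, 0) → (-0.6533, -0.6533)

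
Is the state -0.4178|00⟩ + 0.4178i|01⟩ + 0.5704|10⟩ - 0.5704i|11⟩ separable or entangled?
Separable

Writing the state as a|00⟩ + b|01⟩ + c|10⟩ + d|11⟩, it is a product state iff ad − bc = 0.
Here (a, b, c, d) = (-0.4178, 0.4178i, 0.5704, -0.5704i): ad − bc = (-0.4178)(-0.5704i) − (0.4178i)(0.5704) = 0, so the state is separable.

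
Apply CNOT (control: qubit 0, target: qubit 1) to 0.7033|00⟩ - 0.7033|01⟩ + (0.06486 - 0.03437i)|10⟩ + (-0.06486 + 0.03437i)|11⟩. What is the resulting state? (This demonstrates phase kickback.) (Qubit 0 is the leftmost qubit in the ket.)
0.7033|00⟩ - 0.7033|01⟩ + (-0.06486 + 0.03437i)|10⟩ + (0.06486 - 0.03437i)|11⟩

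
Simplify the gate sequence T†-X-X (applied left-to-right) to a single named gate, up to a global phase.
T†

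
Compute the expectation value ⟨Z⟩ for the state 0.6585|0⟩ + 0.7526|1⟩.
-0.1328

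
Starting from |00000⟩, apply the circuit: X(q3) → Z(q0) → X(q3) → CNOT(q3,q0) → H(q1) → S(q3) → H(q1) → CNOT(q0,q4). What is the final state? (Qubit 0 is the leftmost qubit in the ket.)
|00000⟩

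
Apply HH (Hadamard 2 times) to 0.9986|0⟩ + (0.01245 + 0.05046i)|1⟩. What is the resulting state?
0.9986|0⟩ + (0.01245 + 0.05046i)|1⟩

H² = I, so an even number of Hadamards cancels: H^2 = I and the state is unchanged.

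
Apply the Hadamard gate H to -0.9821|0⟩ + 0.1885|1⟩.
-0.5612|0⟩ - 0.8277|1⟩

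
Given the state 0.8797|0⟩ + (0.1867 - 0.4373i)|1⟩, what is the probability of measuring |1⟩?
0.2261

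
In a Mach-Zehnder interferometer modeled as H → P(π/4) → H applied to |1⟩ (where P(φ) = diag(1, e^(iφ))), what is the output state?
(0.1464 - (1/√8)i)|0⟩ + (0.8536 + (1/√8)i)|1⟩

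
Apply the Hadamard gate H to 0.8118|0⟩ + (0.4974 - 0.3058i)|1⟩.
(0.9257 - 0.2162i)|0⟩ + (0.2223 + 0.2162i)|1⟩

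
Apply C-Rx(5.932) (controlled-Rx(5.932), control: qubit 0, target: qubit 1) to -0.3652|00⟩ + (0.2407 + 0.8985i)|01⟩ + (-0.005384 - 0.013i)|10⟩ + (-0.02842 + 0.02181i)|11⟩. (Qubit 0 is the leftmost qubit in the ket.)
-0.3652|00⟩ + (0.2407 + 0.8985i)|01⟩ + (0.009111 + 0.01776i)|10⟩ + (0.02571 - 0.02053i)|11⟩

C-Rx(5.932) leaves the control-|0⟩ kets |00⟩, |01⟩ unchanged and applies Rx(5.932) to qubit 1 on the control-|1⟩ pair (|10⟩, |11⟩).
Rx(5.932) = [[cos(θ/2), −i·sin(θ/2)], [−i·sin(θ/2), cos(θ/2)]]; θ = 5.932, cos(θ/2) ≈ -0.984623, sin(θ/2) ≈ 0.174692.
With a = amp(|10⟩) = (-0.005384 - 0.013i) and b = amp(|11⟩) = (-0.02842 + 0.02181i):
new amp(|10⟩) = (-0.984623)·a + (-0.174692i)·b = (0.009111 + 0.01776i)
new amp(|11⟩) = (-0.174692i)·a + (-0.984623)·b = (0.02571 - 0.02053i)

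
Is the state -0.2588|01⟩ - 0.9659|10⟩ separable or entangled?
Entangled

Writing the state as a|00⟩ + b|01⟩ + c|10⟩ + d|11⟩, it is a product state iff ad − bc = 0.
Here (a, b, c, d) = (0, -0.2588, -0.9659, 0): ad − bc = (0)(0) − (-0.2588)(-0.9659) = -0.25 ≠ 0, so the state is entangled.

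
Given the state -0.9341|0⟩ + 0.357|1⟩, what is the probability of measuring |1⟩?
0.1274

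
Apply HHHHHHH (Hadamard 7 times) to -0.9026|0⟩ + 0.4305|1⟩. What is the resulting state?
-0.3338|0⟩ - 0.9426|1⟩

H² = I, so H^7 = H: a single Hadamard. With (a, b) = (-0.9026, 0.4305), H gives ((a + b)/√2, (a − b)/√2) = (-0.3338, -0.9426).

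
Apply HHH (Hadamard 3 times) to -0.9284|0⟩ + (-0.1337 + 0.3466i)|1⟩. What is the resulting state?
(-0.751 + 0.2451i)|0⟩ + (-0.5619 - 0.2451i)|1⟩

H² = I, so H^3 = H: a single Hadamard. With (a, b) = (-0.9284, (-0.1337 + 0.3466i)), H gives ((a + b)/√2, (a − b)/√2) = ((-0.751 + 0.2451i), (-0.5619 - 0.2451i)).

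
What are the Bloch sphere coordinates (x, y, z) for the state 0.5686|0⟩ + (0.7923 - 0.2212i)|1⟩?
(0.901, -0.2515, -0.3534)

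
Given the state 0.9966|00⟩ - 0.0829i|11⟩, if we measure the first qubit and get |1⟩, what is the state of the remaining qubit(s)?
-i|1⟩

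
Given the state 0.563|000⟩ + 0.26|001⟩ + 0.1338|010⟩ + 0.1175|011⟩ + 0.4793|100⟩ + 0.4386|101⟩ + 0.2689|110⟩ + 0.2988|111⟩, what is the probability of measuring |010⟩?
0.0179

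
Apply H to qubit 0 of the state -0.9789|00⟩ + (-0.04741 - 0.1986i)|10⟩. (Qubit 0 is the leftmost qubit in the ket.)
(-0.7257 - 0.1404i)|00⟩ + (-0.6587 + 0.1404i)|10⟩

H on qubit 0 mixes each pair of kets that differ only in qubit 0: amplitudes (a, b) of (|…0…⟩, |…1…⟩) become ((a + b)/√2, (a − b)/√2). Kets absent from the input have amplitude 0.
(|00⟩, |10⟩): (a, b) = (-0.9789, (-0.04741 - 0.1986i)) → ((-0.7257 - 0.1404i), (-0.6587 + 0.1404i))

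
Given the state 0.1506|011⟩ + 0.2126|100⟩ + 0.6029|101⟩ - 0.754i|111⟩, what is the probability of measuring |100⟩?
0.0452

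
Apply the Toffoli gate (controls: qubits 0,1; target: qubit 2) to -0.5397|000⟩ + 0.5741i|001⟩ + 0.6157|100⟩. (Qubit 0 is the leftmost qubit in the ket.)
-0.5397|000⟩ + 0.5741i|001⟩ + 0.6157|100⟩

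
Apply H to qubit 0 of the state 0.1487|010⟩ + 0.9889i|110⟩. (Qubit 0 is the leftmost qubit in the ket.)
(0.1051 + 0.6993i)|010⟩ + (0.1051 - 0.6993i)|110⟩

H on qubit 0 mixes each pair of kets that differ only in qubit 0: amplitudes (a, b) of (|…0…⟩, |…1…⟩) become ((a + b)/√2, (a − b)/√2). Kets absent from the input have amplitude 0.
(|010⟩, |110⟩): (a, b) = (0.1487, 0.9889i) → ((0.1051 + 0.6993i), (0.1051 - 0.6993i))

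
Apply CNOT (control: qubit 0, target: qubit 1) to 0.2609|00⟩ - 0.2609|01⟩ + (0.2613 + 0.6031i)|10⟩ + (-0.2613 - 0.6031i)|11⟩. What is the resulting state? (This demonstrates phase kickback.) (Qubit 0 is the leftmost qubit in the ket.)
0.2609|00⟩ - 0.2609|01⟩ + (-0.2613 - 0.6031i)|10⟩ + (0.2613 + 0.6031i)|11⟩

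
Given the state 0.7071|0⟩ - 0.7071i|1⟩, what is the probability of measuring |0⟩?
0.5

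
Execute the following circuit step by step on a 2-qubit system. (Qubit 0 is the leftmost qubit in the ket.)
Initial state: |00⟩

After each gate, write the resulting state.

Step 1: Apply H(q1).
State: 1/√2|00⟩ + 1/√2|01⟩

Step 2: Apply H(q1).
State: |00⟩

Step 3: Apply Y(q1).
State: i|01⟩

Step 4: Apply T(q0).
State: i|01⟩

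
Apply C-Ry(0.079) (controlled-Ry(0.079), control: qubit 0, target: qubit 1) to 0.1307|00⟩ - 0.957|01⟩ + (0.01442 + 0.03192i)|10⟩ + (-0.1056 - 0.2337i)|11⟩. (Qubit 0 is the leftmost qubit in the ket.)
0.1307|00⟩ - 0.957|01⟩ + (0.01858 + 0.04112i)|10⟩ + (-0.1049 - 0.2323i)|11⟩

C-Ry(0.079) leaves the control-|0⟩ kets |00⟩, |01⟩ unchanged and applies Ry(0.079) to qubit 1 on the control-|1⟩ pair (|10⟩, |11⟩).
Ry(0.079) = [[cos(θ/2), −sin(θ/2)], [sin(θ/2), cos(θ/2)]]; θ = 0.079, cos(θ/2) ≈ 0.99922, sin(θ/2) ≈ 0.0394897.
With a = amp(|10⟩) = (0.01442 + 0.03192i) and b = amp(|11⟩) = (-0.1056 - 0.2337i):
new amp(|10⟩) = (0.99922)·a + (-0.0394897)·b = (0.01858 + 0.04112i)
new amp(|11⟩) = (0.0394897)·a + (0.99922)·b = (-0.1049 - 0.2323i)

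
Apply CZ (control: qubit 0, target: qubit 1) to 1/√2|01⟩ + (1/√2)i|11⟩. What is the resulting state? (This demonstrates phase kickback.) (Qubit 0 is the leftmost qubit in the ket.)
1/√2|01⟩ - (1/√2)i|11⟩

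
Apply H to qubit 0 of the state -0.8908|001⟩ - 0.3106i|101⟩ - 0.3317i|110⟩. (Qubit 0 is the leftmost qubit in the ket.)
(-0.6299 - 0.2196i)|001⟩ - 0.2345i|010⟩ + (-0.6299 + 0.2196i)|101⟩ + 0.2345i|110⟩

H on qubit 0 mixes each pair of kets that differ only in qubit 0: amplitudes (a, b) of (|…0…⟩, |…1…⟩) become ((a + b)/√2, (a − b)/√2). Kets absent from the input have amplitude 0.
(|001⟩, |101⟩): (a, b) = (-0.8908, -0.3106i) → ((-0.6299 - 0.2196i), (-0.6299 + 0.2196i))
(|010⟩, |110⟩): (a, b) = (0, -0.3317i) → (-0.2345i, 0.2345i)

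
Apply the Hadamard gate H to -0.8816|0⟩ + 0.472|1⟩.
-0.2896|0⟩ - 0.9571|1⟩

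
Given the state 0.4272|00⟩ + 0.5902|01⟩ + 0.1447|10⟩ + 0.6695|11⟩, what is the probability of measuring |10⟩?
0.02094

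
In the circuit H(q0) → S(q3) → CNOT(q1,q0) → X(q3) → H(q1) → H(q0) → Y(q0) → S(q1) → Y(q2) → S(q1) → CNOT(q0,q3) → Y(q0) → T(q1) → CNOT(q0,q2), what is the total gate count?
14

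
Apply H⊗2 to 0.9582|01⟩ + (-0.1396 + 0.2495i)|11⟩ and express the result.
(0.4093 + 0.1248i)|00⟩ + (-0.4093 - 0.1248i)|01⟩ + (0.5489 - 0.1248i)|10⟩ + (-0.5489 + 0.1248i)|11⟩

H⊗2 gives amp(|y⟩) = (1/2) Σ_x (−1)^(x·y) amp(|x⟩), where x·y is the number of positions in which both x and y have a 1.
|00⟩: (0.9582 + (-0.1396 + 0.2495i))/2 = (0.4093 + 0.1248i)
|01⟩: (-0.9582 - (-0.1396 + 0.2495i))/2 = (-0.4093 - 0.1248i)
|10⟩: (0.9582 - (-0.1396 + 0.2495i))/2 = (0.5489 - 0.1248i)
|11⟩: (-0.9582 + (-0.1396 + 0.2495i))/2 = (-0.5489 + 0.1248i)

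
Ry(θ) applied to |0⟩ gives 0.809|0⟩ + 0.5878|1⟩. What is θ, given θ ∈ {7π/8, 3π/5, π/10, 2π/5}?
2π/5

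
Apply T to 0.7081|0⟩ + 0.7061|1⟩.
0.7081|0⟩ + (0.4993 + 0.4993i)|1⟩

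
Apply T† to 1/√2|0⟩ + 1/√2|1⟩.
1/√2|0⟩ + (1/2 - (1/2)i)|1⟩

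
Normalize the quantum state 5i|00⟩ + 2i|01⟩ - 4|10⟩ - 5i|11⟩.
0.5976i|00⟩ + 0.239i|01⟩ - 0.4781|10⟩ - 0.5976i|11⟩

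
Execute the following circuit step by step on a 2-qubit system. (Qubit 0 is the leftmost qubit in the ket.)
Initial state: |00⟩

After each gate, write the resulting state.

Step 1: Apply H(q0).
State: 1/√2|00⟩ + 1/√2|10⟩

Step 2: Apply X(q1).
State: 1/√2|01⟩ + 1/√2|11⟩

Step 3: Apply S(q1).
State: (1/√2)i|01⟩ + (1/√2)i|11⟩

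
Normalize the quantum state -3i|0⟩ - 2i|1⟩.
-0.8321i|0⟩ - 0.5547i|1⟩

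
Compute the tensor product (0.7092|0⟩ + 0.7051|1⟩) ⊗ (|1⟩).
0.7092|01⟩ + 0.7051|11⟩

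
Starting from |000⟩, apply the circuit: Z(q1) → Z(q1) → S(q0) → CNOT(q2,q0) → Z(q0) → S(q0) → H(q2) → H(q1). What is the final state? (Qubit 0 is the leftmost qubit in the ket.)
1/2|000⟩ + 1/2|001⟩ + 1/2|010⟩ + 1/2|011⟩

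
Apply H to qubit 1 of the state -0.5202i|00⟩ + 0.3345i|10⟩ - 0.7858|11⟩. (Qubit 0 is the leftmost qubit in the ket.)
-0.3678i|00⟩ - 0.3678i|01⟩ + (-0.5556 + 0.2365i)|10⟩ + (0.5556 + 0.2365i)|11⟩

H on qubit 1 mixes each pair of kets that differ only in qubit 1: amplitudes (a, b) of (|…0…⟩, |…1…⟩) become ((a + b)/√2, (a − b)/√2). Kets absent from the input have amplitude 0.
(|00⟩, |01⟩): (a, b) = (-0.5202i, 0) → (-0.3678i, -0.3678i)
(|10⟩, |11⟩): (a, b) = (0.3345i, -0.7858) → ((-0.5556 + 0.2365i), (0.5556 + 0.2365i))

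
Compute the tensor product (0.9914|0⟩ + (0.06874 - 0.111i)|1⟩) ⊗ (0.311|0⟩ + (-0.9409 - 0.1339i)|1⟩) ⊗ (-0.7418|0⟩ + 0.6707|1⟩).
-0.2287|000⟩ + 0.2068|001⟩ + (0.692 + 0.09847i)|010⟩ + (-0.6256 - 0.08903i)|011⟩ + (-0.01586 + 0.02561i)|100⟩ + (0.01434 - 0.02315i)|101⟩ + (0.059 - 0.07065i)|110⟩ + (-0.05335 + 0.06387i)|111⟩

amp(|b₁b₂…⟩) = product of the factor amplitudes for bits b₁, b₂, …; only kets whose every factor amplitude is nonzero survive.
|000⟩: (0.9914)(0.311)(-0.7418) = -0.2287
|001⟩: (0.9914)(0.311)(0.6707) = 0.2068
|010⟩: (0.9914)(-0.9409 - 0.1339i)(-0.7418) = (0.692 + 0.09847i)
|011⟩: (0.9914)(-0.9409 - 0.1339i)(0.6707) = (-0.6256 - 0.08903i)
|100⟩: (0.06874 - 0.111i)(0.311)(-0.7418) = (-0.01586 + 0.02561i)
|101⟩: (0.06874 - 0.111i)(0.311)(0.6707) = (0.01434 - 0.02315i)
|110⟩: (0.06874 - 0.111i)(-0.9409 - 0.1339i)(-0.7418) = (0.059 - 0.07065i)
|111⟩: (0.06874 - 0.111i)(-0.9409 - 0.1339i)(0.6707) = (-0.05335 + 0.06387i)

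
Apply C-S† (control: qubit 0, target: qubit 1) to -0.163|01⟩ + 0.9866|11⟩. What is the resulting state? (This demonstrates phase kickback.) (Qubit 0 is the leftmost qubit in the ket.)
-0.163|01⟩ - 0.9866i|11⟩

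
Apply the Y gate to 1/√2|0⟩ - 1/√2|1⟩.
(1/√2)i|0⟩ + (1/√2)i|1⟩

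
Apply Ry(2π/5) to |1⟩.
-0.5878|0⟩ + 0.809|1⟩

Ry(2π/5) = [[cos(θ/2), −sin(θ/2)], [sin(θ/2), cos(θ/2)]]; θ = 2π/5, cos(θ/2) ≈ 0.809017, sin(θ/2) ≈ 0.587785.
With a = amp(|0⟩) = 0 and b = amp(|1⟩) = 1:
new amp(|0⟩) = (0.809017)·a + (-0.587785)·b = -0.5878
new amp(|1⟩) = (0.587785)·a + (0.809017)·b = 0.809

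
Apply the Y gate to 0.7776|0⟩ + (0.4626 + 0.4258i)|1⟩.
(0.4258 - 0.4626i)|0⟩ + 0.7776i|1⟩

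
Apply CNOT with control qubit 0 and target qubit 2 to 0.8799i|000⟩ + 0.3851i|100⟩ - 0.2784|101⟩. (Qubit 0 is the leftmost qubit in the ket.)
0.8799i|000⟩ - 0.2784|100⟩ + 0.3851i|101⟩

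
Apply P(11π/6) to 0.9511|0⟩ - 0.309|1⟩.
0.9511|0⟩ + (-0.2676 + 0.1545i)|1⟩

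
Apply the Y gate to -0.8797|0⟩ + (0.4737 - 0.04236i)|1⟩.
(-0.04236 - 0.4737i)|0⟩ - 0.8797i|1⟩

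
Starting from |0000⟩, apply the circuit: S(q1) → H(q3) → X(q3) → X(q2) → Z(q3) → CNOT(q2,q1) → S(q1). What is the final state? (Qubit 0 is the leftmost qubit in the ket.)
(1/√2)i|0110⟩ - (1/√2)i|0111⟩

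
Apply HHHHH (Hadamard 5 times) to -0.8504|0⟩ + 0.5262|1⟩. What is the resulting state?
-0.2292|0⟩ - 0.9734|1⟩

H² = I, so H^5 = H: a single Hadamard. With (a, b) = (-0.8504, 0.5262), H gives ((a + b)/√2, (a − b)/√2) = (-0.2292, -0.9734).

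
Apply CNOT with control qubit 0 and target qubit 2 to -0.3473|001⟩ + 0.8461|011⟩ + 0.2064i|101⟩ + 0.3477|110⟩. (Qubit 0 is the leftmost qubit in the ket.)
-0.3473|001⟩ + 0.8461|011⟩ + 0.2064i|100⟩ + 0.3477|111⟩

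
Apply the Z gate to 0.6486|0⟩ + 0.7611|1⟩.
0.6486|0⟩ - 0.7611|1⟩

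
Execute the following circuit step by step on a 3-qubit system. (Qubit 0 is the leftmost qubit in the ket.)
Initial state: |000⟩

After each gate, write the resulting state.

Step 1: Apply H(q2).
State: 1/√2|000⟩ + 1/√2|001⟩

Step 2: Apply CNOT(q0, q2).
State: 1/√2|000⟩ + 1/√2|001⟩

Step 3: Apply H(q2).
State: |000⟩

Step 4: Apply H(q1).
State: 1/√2|000⟩ + 1/√2|010⟩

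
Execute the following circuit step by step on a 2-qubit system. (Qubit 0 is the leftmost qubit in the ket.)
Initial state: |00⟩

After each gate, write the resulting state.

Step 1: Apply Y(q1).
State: i|01⟩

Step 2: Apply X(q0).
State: i|11⟩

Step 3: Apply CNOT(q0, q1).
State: i|10⟩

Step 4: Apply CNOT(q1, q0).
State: i|10⟩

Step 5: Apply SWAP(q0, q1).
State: i|01⟩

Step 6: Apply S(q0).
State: i|01⟩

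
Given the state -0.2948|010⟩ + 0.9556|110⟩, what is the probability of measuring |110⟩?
0.9132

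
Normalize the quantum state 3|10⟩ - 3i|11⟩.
1/√2|10⟩ - (1/√2)i|11⟩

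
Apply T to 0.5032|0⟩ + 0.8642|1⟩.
0.5032|0⟩ + (0.6111 + 0.6111i)|1⟩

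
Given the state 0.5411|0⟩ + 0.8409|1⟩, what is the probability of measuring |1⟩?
0.7071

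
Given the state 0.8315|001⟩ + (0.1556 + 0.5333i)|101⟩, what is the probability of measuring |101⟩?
0.3086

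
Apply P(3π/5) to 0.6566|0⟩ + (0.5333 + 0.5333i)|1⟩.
0.6566|0⟩ + (-0.672 + 0.3424i)|1⟩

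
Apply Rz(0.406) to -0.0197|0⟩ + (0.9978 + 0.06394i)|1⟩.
(-0.0193 + 0.003972i)|0⟩ + (0.9644 + 0.2638i)|1⟩

Rz(0.406) = [[e^(−iθ/2), 0], [0, e^(iθ/2)]] with e^(±iθ/2) = cos(θ/2) ± i·sin(θ/2); θ = 0.406, cos(θ/2) ≈ 0.979466, sin(θ/2) ≈ 0.201609.
With a = amp(|0⟩) = -0.0197 and b = amp(|1⟩) = (0.9978 + 0.06394i):
new amp(|0⟩) = (0.979466 - 0.201609i)·a = (-0.0193 + 0.003972i)
new amp(|1⟩) = (0.979466 + 0.201609i)·b = (0.9644 + 0.2638i)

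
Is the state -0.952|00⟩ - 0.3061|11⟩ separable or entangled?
Entangled

Writing the state as a|00⟩ + b|01⟩ + c|10⟩ + d|11⟩, it is a product state iff ad − bc = 0.
Here (a, b, c, d) = (-0.952, 0, 0, -0.3061): ad − bc = (-0.952)(-0.3061) − (0)(0) = 0.2914 ≠ 0, so the state is entangled.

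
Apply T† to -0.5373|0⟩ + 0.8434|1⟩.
-0.5373|0⟩ + (0.5964 - 0.5964i)|1⟩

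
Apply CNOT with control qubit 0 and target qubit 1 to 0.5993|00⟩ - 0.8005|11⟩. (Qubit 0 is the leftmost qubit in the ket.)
0.5993|00⟩ - 0.8005|10⟩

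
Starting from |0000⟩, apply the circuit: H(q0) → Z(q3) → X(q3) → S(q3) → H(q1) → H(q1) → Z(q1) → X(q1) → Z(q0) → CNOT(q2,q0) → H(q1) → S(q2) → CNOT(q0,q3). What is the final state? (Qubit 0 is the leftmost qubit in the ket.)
(1/2)i|0001⟩ - (1/2)i|0101⟩ - (1/2)i|1000⟩ + (1/2)i|1100⟩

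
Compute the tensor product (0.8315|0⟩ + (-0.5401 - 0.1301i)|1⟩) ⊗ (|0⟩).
0.8315|00⟩ + (-0.5401 - 0.1301i)|10⟩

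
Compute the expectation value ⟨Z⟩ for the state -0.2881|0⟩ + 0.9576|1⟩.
-0.834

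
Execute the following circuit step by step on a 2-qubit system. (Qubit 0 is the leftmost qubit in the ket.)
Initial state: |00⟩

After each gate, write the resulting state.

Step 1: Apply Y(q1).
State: i|01⟩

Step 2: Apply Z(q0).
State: i|01⟩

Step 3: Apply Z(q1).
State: -i|01⟩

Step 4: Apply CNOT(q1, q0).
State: -i|11⟩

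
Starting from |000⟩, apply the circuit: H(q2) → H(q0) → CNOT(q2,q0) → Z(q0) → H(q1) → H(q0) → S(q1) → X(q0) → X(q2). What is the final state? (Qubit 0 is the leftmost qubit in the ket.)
1/2|000⟩ + 1/2|001⟩ + (1/2)i|010⟩ + (1/2)i|011⟩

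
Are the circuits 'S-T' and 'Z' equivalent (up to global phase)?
No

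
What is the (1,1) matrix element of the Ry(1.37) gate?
0.7744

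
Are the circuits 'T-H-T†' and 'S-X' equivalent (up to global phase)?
No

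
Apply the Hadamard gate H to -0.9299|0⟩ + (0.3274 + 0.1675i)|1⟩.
(-0.426 + 0.1184i)|0⟩ + (-0.889 - 0.1184i)|1⟩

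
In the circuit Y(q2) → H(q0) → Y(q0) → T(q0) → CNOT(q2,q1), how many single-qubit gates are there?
4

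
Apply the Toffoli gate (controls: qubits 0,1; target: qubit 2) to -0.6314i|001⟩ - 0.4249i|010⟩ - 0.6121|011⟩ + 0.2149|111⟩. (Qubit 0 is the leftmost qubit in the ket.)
-0.6314i|001⟩ - 0.4249i|010⟩ - 0.6121|011⟩ + 0.2149|110⟩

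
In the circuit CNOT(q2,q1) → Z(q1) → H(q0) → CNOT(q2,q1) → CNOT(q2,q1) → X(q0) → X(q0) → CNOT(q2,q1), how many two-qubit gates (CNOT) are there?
4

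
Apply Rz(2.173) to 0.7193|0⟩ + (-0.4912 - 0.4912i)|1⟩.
(0.3349 - 0.6366i)|0⟩ + (0.206 - 0.6634i)|1⟩

Rz(2.173) = [[e^(−iθ/2), 0], [0, e^(iθ/2)]] with e^(±iθ/2) = cos(θ/2) ± i·sin(θ/2); θ = 2.173, cos(θ/2) ≈ 0.465586, sin(θ/2) ≈ 0.885003.
With a = amp(|0⟩) = 0.7193 and b = amp(|1⟩) = (-0.4912 - 0.4912i):
new amp(|0⟩) = (0.465586 - 0.885003i)·a = (0.3349 - 0.6366i)
new amp(|1⟩) = (0.465586 + 0.885003i)·b = (0.206 - 0.6634i)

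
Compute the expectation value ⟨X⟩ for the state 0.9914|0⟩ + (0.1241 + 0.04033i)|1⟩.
0.2461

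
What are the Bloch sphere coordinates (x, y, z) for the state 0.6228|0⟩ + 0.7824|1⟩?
(0.9746, 0, -0.2243)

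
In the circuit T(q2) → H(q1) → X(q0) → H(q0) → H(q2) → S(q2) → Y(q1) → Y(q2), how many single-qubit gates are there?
8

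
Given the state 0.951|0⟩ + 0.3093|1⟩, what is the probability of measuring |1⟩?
0.09567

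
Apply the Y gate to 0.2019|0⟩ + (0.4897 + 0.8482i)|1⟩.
(0.8482 - 0.4897i)|0⟩ + 0.2019i|1⟩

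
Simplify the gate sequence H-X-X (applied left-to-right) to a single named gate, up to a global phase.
H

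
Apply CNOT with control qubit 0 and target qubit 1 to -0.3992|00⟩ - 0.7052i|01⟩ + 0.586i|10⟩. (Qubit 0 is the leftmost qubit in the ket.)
-0.3992|00⟩ - 0.7052i|01⟩ + 0.586i|11⟩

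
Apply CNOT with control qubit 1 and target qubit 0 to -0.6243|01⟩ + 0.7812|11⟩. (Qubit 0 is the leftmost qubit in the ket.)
0.7812|01⟩ - 0.6243|11⟩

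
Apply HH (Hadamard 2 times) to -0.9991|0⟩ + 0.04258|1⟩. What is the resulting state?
-0.9991|0⟩ + 0.04258|1⟩

H² = I, so an even number of Hadamards cancels: H^2 = I and the state is unchanged.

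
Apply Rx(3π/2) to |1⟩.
-(1/√2)i|0⟩ - 1/√2|1⟩

Rx(3π/2) = [[cos(θ/2), −i·sin(θ/2)], [−i·sin(θ/2), cos(θ/2)]]; θ = 3π/2, cos(θ/2) ≈ -0.707107, sin(θ/2) ≈ 0.707107.
With a = amp(|0⟩) = 0 and b = amp(|1⟩) = 1:
new amp(|0⟩) = (-0.707107)·a + (-0.707107i)·b = -(1/√2)i
new amp(|1⟩) = (-0.707107i)·a + (-0.707107)·b = -1/√2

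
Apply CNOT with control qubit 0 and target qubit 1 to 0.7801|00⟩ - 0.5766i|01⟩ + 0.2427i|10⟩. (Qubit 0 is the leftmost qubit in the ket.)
0.7801|00⟩ - 0.5766i|01⟩ + 0.2427i|11⟩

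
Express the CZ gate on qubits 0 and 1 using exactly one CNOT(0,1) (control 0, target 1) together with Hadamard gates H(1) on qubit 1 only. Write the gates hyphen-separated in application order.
H(1)-CNOT(0,1)-H(1)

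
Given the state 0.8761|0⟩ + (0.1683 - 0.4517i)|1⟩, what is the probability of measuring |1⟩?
0.2324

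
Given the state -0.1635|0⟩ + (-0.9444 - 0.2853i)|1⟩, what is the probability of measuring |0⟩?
0.02673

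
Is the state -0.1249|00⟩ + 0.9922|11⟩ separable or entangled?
Entangled

Writing the state as a|00⟩ + b|01⟩ + c|10⟩ + d|11⟩, it is a product state iff ad − bc = 0.
Here (a, b, c, d) = (-0.1249, 0, 0, 0.9922): ad − bc = (-0.1249)(0.9922) − (0)(0) = -0.1239 ≠ 0, so the state is entangled.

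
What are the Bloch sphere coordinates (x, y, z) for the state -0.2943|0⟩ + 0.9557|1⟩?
(-0.5625, 0, -0.8268)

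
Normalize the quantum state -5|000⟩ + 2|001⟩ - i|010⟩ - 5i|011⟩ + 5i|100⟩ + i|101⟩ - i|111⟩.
-0.5522|000⟩ + 0.2209|001⟩ - 0.1104i|010⟩ - 0.5522i|011⟩ + 0.5522i|100⟩ + 0.1104i|101⟩ - 0.1104i|111⟩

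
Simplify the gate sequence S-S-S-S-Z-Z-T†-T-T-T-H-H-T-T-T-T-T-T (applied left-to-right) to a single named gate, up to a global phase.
I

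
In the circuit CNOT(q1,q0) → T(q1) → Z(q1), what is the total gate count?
3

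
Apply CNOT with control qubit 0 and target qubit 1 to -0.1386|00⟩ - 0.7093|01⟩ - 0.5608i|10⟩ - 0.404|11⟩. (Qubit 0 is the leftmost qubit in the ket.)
-0.1386|00⟩ - 0.7093|01⟩ - 0.404|10⟩ - 0.5608i|11⟩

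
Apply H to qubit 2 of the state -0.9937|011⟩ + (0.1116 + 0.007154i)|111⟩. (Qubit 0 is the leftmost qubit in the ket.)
-0.7027|010⟩ + 0.7027|011⟩ + (0.07891 + 0.005059i)|110⟩ + (-0.07891 - 0.005059i)|111⟩

H on qubit 2 mixes each pair of kets that differ only in qubit 2: amplitudes (a, b) of (|…0…⟩, |…1…⟩) become ((a + b)/√2, (a − b)/√2). Kets absent from the input have amplitude 0.
(|010⟩, |011⟩): (a, b) = (0, -0.9937) → (-0.7027, 0.7027)
(|110⟩, |111⟩): (a, b) = (0, (0.1116 + 0.007154i)) → ((0.07891 + 0.005059i), (-0.07891 - 0.005059i))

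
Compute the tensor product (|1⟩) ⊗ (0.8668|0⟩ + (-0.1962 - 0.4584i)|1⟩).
0.8668|10⟩ + (-0.1962 - 0.4584i)|11⟩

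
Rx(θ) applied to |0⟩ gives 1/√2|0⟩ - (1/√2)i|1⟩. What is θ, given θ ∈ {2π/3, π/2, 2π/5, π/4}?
π/2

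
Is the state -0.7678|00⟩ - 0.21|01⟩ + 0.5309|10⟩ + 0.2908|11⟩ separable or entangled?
Entangled

Writing the state as a|00⟩ + b|01⟩ + c|10⟩ + d|11⟩, it is a product state iff ad − bc = 0.
Here (a, b, c, d) = (-0.7678, -0.21, 0.5309, 0.2908): ad − bc = (-0.7678)(0.2908) − (-0.21)(0.5309) = -0.1118 ≠ 0, so the state is entangled.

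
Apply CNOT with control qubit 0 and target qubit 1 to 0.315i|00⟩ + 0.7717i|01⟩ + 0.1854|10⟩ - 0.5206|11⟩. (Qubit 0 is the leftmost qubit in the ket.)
0.315i|00⟩ + 0.7717i|01⟩ - 0.5206|10⟩ + 0.1854|11⟩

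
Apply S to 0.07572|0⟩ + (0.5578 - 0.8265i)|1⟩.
0.07572|0⟩ + (0.8265 + 0.5578i)|1⟩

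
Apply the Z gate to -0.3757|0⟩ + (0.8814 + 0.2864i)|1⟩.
-0.3757|0⟩ + (-0.8814 - 0.2864i)|1⟩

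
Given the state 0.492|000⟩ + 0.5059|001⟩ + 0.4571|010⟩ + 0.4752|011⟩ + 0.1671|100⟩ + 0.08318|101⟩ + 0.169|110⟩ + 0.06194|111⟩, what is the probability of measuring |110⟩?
0.02856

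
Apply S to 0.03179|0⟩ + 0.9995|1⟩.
0.03179|0⟩ + 0.9995i|1⟩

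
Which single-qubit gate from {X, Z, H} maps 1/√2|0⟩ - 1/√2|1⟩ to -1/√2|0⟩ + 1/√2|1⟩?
X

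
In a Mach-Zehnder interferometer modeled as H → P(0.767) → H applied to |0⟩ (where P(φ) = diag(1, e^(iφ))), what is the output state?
(0.86 + 0.347i)|0⟩ + (0.14 - 0.347i)|1⟩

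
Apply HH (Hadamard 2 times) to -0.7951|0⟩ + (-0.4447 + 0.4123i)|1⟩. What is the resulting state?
-0.7951|0⟩ + (-0.4447 + 0.4123i)|1⟩

H² = I, so an even number of Hadamards cancels: H^2 = I and the state is unchanged.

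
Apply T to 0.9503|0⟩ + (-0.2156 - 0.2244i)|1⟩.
0.9503|0⟩ + (0.006223 - 0.3111i)|1⟩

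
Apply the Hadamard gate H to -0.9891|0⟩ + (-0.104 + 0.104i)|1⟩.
(-0.7729 + 0.07354i)|0⟩ + (-0.6259 - 0.07354i)|1⟩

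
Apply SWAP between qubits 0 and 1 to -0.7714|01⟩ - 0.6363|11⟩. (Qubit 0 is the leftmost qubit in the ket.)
-0.7714|10⟩ - 0.6363|11⟩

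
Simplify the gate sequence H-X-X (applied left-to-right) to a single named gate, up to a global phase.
H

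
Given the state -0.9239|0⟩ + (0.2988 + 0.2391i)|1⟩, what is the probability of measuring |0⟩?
0.8536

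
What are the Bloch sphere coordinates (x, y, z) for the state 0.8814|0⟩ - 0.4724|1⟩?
(-0.8327, 0, 0.5537)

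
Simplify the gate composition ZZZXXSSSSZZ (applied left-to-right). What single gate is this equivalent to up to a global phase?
Z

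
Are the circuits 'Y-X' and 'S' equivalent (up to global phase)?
No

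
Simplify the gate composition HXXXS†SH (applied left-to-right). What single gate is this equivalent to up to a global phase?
Z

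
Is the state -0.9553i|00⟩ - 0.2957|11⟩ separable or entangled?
Entangled

Writing the state as a|00⟩ + b|01⟩ + c|10⟩ + d|11⟩, it is a product state iff ad − bc = 0.
Here (a, b, c, d) = (-0.9553i, 0, 0, -0.2957): ad − bc = (-0.9553i)(-0.2957) − (0)(0) = 0.2825i ≠ 0, so the state is entangled.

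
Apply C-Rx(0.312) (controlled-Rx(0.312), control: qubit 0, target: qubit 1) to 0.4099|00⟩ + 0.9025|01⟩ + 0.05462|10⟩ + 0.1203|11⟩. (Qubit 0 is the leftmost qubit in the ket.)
0.4099|00⟩ + 0.9025|01⟩ + (0.05396 - 0.01869i)|10⟩ + (0.1188 - 0.008486i)|11⟩

C-Rx(0.312) leaves the control-|0⟩ kets |00⟩, |01⟩ unchanged and applies Rx(0.312) to qubit 1 on the control-|1⟩ pair (|10⟩, |11⟩).
Rx(0.312) = [[cos(θ/2), −i·sin(θ/2)], [−i·sin(θ/2), cos(θ/2)]]; θ = 0.312, cos(θ/2) ≈ 0.987857, sin(θ/2) ≈ 0.155368.
With a = amp(|10⟩) = 0.05462 and b = amp(|11⟩) = 0.1203:
new amp(|10⟩) = (0.987857)·a + (-0.155368i)·b = (0.05396 - 0.01869i)
new amp(|11⟩) = (-0.155368i)·a + (0.987857)·b = (0.1188 - 0.008486i)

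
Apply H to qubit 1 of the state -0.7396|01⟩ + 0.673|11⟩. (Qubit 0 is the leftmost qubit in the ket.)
-0.523|00⟩ + 0.523|01⟩ + 0.4759|10⟩ - 0.4759|11⟩

H on qubit 1 mixes each pair of kets that differ only in qubit 1: amplitudes (a, b) of (|…0…⟩, |…1…⟩) become ((a + b)/√2, (a − b)/√2). Kets absent from the input have amplitude 0.
(|00⟩, |01⟩): (a, b) = (0, -0.7396) → (-0.523, 0.523)
(|10⟩, |11⟩): (a, b) = (0, 0.673) → (0.4759, -0.4759)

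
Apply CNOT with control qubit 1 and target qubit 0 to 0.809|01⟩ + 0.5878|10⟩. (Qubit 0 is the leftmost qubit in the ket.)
0.5878|10⟩ + 0.809|11⟩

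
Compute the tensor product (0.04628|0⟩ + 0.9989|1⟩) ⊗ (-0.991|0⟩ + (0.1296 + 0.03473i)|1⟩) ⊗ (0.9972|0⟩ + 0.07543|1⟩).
-0.04574|000⟩ - 0.003459|001⟩ + (0.005981 + 0.001603i)|010⟩ + (0.0004524 + 0.0001212i)|011⟩ - 0.9871|100⟩ - 0.07467|101⟩ + (0.1291 + 0.03459i)|110⟩ + (0.009765 + 0.002617i)|111⟩

amp(|b₁b₂…⟩) = product of the factor amplitudes for bits b₁, b₂, …; only kets whose every factor amplitude is nonzero survive.
|000⟩: (0.04628)(-0.991)(0.9972) = -0.04574
|001⟩: (0.04628)(-0.991)(0.07543) = -0.003459
|010⟩: (0.04628)(0.1296 + 0.03473i)(0.9972) = (0.005981 + 0.001603i)
|011⟩: (0.04628)(0.1296 + 0.03473i)(0.07543) = (0.0004524 + 0.0001212i)
|100⟩: (0.9989)(-0.991)(0.9972) = -0.9871
|101⟩: (0.9989)(-0.991)(0.07543) = -0.07467
|110⟩: (0.9989)(0.1296 + 0.03473i)(0.9972) = (0.1291 + 0.03459i)
|111⟩: (0.9989)(0.1296 + 0.03473i)(0.07543) = (0.009765 + 0.002617i)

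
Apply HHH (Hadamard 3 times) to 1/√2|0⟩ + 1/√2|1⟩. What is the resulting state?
|0⟩

H² = I, so H^3 = H: a single Hadamard. With (a, b) = (1/√2, 1/√2), H gives ((a + b)/√2, (a − b)/√2) = (1, 0).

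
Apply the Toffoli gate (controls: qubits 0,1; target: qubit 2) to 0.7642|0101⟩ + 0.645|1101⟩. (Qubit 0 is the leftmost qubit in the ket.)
0.7642|0101⟩ + 0.645|1111⟩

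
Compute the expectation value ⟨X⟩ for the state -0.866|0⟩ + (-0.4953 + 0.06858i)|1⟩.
0.8579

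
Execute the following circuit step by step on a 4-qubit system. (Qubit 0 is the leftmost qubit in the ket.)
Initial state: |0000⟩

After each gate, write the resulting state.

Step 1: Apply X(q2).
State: |0010⟩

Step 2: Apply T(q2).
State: (1/√2 + (1/√2)i)|0010⟩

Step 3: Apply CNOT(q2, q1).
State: (1/√2 + (1/√2)i)|0110⟩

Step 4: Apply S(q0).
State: (1/√2 + (1/√2)i)|0110⟩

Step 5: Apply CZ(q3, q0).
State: (1/√2 + (1/√2)i)|0110⟩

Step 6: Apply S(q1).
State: (-1/√2 + (1/√2)i)|0110⟩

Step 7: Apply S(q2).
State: (-1/√2 - (1/√2)i)|0110⟩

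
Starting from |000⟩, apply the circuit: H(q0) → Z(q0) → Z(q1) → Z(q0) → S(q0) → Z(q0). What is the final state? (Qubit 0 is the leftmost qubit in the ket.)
1/√2|000⟩ - (1/√2)i|100⟩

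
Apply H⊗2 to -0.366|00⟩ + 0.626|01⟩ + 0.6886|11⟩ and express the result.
0.4743|00⟩ - 0.8403|01⟩ - 0.2143|10⟩ - 0.1517|11⟩

H⊗2 gives amp(|y⟩) = (1/2) Σ_x (−1)^(x·y) amp(|x⟩), where x·y is the number of positions in which both x and y have a 1.
|00⟩: (-0.366 + 0.626 + 0.6886)/2 = 0.4743
|01⟩: (-0.366 - 0.626 - 0.6886)/2 = -0.8403
|10⟩: (-0.366 + 0.626 - 0.6886)/2 = -0.2143
|11⟩: (-0.366 - 0.626 + 0.6886)/2 = -0.1517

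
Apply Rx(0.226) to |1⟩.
-0.1128i|0⟩ + 0.9936|1⟩

Rx(0.226) = [[cos(θ/2), −i·sin(θ/2)], [−i·sin(θ/2), cos(θ/2)]]; θ = 0.226, cos(θ/2) ≈ 0.993622, sin(θ/2) ≈ 0.11276.
With a = amp(|0⟩) = 0 and b = amp(|1⟩) = 1:
new amp(|0⟩) = (0.993622)·a + (-0.11276i)·b = -0.1128i
new amp(|1⟩) = (-0.11276i)·a + (0.993622)·b = 0.9936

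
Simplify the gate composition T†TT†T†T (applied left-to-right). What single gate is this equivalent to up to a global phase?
T†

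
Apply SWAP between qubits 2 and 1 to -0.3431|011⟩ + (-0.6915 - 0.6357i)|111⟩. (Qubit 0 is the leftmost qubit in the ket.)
-0.3431|011⟩ + (-0.6915 - 0.6357i)|111⟩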